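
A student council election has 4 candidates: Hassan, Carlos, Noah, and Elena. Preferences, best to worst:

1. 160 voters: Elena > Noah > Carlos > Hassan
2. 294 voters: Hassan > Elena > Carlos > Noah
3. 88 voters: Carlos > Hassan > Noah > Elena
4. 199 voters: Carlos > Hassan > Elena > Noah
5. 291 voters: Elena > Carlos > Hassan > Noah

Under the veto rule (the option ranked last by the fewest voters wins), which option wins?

Carlos

Last-place votes: Hassan 160, Carlos 0, Noah 784, Elena 88.
Carlos is ranked last by the fewest voters, so Carlos wins.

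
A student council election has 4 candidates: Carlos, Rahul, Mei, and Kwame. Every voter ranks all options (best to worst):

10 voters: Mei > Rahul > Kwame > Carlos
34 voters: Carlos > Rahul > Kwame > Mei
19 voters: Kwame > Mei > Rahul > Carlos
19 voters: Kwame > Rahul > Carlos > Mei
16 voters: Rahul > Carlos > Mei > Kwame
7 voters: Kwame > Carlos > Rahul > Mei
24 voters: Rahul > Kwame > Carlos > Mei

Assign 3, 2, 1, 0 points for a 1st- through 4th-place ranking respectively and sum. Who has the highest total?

Carlos: 10·0 + 34·3 + 19·0 + 19·1 + 16·2 + 7·2 + 24·1 = 191
Rahul: 10·2 + 34·2 + 19·1 + 19·2 + 16·3 + 7·1 + 24·3 = 272
Mei: 10·3 + 34·0 + 19·2 + 19·0 + 16·1 + 7·0 + 24·0 = 84
Kwame: 10·1 + 34·1 + 19·3 + 19·3 + 16·0 + 7·3 + 24·2 = 227
Rahul has the highest Borda score (272).

Rahul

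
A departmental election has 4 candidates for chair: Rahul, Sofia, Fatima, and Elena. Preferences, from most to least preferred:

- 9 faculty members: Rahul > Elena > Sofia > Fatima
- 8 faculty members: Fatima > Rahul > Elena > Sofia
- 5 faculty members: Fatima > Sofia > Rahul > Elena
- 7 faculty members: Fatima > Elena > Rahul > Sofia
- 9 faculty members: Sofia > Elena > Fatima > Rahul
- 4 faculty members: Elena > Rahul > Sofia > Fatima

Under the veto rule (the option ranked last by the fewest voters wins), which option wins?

Last-place votes: Rahul 9, Sofia 15, Fatima 13, Elena 5.
Elena is ranked last by the fewest voters, so Elena wins.

Elena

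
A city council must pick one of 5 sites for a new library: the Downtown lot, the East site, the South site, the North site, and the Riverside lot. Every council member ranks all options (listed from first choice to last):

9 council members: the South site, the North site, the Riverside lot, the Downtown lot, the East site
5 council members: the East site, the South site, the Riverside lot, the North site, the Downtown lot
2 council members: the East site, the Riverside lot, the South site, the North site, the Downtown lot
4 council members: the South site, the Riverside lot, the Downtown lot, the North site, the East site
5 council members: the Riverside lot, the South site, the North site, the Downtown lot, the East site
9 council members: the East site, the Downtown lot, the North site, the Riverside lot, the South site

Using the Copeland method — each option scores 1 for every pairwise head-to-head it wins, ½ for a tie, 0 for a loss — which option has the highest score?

the Downtown lot: beats the East site; loses to the South site, the North site, and the Riverside lot → score 1.
the East site: loses to the Downtown lot, the South site, the North site, and the Riverside lot → score 0.
the South site: beats the Downtown lot, the East site, the North site, and the Riverside lot → score 4.
the North site: beats the Downtown lot, the East site, and the Riverside lot; loses to the South site → score 3.
the Riverside lot: beats the Downtown lot and the East site; loses to the South site and the North site → score 2.
the South site has the best pairwise record.

the South site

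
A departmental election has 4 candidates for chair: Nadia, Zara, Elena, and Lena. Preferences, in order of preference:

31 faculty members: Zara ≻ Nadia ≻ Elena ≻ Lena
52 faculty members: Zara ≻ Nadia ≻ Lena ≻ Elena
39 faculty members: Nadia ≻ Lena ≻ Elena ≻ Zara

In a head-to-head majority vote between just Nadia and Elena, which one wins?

Voters preferring Nadia to Elena: 122; preferring Elena to Nadia: 0.
Nadia wins the head-to-head.

Nadia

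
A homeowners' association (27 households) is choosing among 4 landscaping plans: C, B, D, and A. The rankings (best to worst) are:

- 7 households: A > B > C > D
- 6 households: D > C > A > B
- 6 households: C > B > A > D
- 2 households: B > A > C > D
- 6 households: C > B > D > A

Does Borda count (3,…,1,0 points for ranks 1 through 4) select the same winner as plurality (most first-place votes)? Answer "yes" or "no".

Borda — scores: C 57, B 44, D 24, A 37. Winner: C.
Plurality — first-place votes: C 12, B 2, D 6, A 7. Winner: C.
The two methods agree.

yes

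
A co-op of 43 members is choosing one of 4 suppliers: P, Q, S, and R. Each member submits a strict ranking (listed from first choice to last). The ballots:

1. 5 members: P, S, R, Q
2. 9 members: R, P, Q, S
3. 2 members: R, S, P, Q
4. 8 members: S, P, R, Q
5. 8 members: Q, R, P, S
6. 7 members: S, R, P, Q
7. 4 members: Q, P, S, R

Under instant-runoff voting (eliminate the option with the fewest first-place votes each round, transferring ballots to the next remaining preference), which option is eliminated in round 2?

Round 1: P 5, Q 12, S 15, R 11. Eliminate P.
Round 2: Q 12, S 20, R 11. Eliminate R.

R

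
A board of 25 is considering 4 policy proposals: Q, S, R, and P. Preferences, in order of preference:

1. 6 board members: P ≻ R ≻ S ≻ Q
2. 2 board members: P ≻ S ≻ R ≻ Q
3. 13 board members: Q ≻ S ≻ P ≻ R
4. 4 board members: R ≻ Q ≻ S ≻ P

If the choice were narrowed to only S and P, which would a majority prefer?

Voters preferring S to P: 17; preferring P to S: 8.
S wins the head-to-head.

S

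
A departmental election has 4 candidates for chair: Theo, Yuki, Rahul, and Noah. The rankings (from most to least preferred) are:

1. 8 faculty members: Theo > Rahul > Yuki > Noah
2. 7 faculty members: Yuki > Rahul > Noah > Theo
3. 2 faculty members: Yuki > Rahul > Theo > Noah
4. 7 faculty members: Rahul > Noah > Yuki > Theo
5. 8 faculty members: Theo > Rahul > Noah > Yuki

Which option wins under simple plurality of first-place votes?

Theo

First-place votes: Theo 16, Yuki 9, Rahul 7, Noah 0.
Theo has the most first-place votes.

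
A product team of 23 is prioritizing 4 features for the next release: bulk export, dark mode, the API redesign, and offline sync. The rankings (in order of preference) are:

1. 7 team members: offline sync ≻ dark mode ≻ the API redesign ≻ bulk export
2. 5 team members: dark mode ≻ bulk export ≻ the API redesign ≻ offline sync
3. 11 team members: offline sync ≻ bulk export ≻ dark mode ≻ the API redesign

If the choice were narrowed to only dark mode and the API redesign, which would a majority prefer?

Voters preferring dark mode to the API redesign: 23; preferring the API redesign to dark mode: 0.
dark mode wins the head-to-head.

dark mode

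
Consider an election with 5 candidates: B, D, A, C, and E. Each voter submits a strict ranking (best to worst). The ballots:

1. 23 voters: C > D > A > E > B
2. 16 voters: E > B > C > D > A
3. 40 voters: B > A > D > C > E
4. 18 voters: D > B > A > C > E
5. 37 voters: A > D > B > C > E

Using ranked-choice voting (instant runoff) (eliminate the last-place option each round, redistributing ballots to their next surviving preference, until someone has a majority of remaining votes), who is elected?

Round 1: B 40, D 18, A 37, C 23, E 16. Eliminate E.
Round 2: B 56, D 18, A 37, C 23. Eliminate D.
Round 3: B 74, A 37, C 23. B has a majority.

B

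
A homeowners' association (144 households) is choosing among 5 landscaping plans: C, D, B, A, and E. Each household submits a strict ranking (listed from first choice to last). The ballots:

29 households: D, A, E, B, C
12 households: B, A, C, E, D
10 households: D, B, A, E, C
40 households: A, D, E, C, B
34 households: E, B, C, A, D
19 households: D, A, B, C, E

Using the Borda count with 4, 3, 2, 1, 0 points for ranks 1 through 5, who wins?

C: 29·0 + 12·2 + 10·0 + 40·1 + 34·2 + 19·1 = 151
D: 29·4 + 12·0 + 10·4 + 40·3 + 34·0 + 19·4 = 352
B: 29·1 + 12·4 + 10·3 + 40·0 + 34·3 + 19·2 = 247
A: 29·3 + 12·3 + 10·2 + 40·4 + 34·1 + 19·3 = 394
E: 29·2 + 12·1 + 10·1 + 40·2 + 34·4 + 19·0 = 296
A has the highest Borda score (394).

A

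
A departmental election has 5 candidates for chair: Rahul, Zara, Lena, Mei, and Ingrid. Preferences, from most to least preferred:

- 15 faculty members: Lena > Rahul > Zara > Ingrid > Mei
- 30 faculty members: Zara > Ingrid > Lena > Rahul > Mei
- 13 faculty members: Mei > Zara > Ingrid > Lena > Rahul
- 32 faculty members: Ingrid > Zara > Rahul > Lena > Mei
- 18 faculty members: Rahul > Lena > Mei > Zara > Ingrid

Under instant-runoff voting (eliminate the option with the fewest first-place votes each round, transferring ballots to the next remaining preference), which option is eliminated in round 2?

Lena

Round 1: Rahul 18, Zara 30, Lena 15, Mei 13, Ingrid 32. Eliminate Mei.
Round 2: Rahul 18, Zara 43, Lena 15, Ingrid 32. Eliminate Lena.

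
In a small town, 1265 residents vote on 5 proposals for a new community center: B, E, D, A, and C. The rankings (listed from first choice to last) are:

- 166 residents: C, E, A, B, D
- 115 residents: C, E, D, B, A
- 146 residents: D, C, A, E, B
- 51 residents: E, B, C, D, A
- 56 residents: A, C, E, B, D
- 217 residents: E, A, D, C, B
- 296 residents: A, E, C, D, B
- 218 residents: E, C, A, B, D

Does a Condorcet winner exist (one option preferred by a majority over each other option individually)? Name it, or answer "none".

E vs B: 1265–0 for E.
E vs D: 1119–146 for E.
E vs A: 767–498 for E.
E vs C: 782–483 for E.
E beats every other option head-to-head.

E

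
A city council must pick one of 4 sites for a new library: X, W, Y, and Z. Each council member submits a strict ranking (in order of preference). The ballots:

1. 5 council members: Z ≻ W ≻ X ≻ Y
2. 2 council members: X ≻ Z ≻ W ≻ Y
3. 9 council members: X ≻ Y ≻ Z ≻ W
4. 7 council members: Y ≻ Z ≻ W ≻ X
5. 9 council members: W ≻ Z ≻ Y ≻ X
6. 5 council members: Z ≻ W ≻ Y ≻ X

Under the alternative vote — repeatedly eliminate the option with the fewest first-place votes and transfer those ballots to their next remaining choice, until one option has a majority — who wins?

Z

Round 1: X 11, W 9, Y 7, Z 10. Eliminate Y.
Round 2: X 11, W 9, Z 17. Eliminate W.
Round 3: X 11, Z 26. Z has a majority.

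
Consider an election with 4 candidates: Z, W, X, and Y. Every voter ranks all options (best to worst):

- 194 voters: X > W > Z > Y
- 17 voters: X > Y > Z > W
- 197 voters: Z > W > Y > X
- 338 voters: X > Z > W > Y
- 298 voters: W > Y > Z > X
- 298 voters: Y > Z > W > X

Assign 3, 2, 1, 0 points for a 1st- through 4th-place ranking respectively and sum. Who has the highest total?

Z

Z: 194·1 + 17·1 + 197·3 + 338·2 + 298·1 + 298·2 = 2372
W: 194·2 + 17·0 + 197·2 + 338·1 + 298·3 + 298·1 = 2312
X: 194·3 + 17·3 + 197·0 + 338·3 + 298·0 + 298·0 = 1647
Y: 194·0 + 17·2 + 197·1 + 338·0 + 298·2 + 298·3 = 1721
Z has the highest Borda score (2372).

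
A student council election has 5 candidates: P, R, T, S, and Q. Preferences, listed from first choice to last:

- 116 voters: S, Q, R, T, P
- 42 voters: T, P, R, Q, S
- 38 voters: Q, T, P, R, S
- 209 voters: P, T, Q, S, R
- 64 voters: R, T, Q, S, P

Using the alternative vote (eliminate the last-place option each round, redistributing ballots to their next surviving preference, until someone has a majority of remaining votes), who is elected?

Round 1: P 209, R 64, T 42, S 116, Q 38. Eliminate Q.
Round 2: P 209, R 64, T 80, S 116. Eliminate R.
Round 3: P 209, T 144, S 116. Eliminate S.
Round 4: P 209, T 260. T has a majority.

T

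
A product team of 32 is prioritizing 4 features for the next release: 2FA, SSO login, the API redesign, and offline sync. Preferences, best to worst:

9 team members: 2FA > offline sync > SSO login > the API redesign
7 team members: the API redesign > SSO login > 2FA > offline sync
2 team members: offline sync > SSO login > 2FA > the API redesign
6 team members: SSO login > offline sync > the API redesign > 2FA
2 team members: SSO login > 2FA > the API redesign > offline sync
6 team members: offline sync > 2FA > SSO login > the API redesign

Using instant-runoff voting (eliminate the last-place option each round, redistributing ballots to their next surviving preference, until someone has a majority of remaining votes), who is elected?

Round 1: 2FA 9, SSO login 8, the API redesign 7, offline sync 8. Eliminate the API redesign.
Round 2: 2FA 9, SSO login 15, offline sync 8. Eliminate offline sync.
Round 3: 2FA 15, SSO login 17. SSO login has a majority.

SSO login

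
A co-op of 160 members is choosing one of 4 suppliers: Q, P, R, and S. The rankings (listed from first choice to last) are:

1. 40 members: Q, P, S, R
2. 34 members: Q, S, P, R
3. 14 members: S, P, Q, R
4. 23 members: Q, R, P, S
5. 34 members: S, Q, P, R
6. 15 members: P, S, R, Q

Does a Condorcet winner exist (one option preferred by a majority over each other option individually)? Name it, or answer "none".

Q vs P: 131–29 for Q.
Q vs R: 145–15 for Q.
Q vs S: 97–63 for Q.
Q beats every other option head-to-head.

Q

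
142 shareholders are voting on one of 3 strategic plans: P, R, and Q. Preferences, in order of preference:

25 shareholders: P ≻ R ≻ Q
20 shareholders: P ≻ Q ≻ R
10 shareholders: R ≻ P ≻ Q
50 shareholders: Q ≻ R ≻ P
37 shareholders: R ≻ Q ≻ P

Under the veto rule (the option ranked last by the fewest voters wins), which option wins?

R

Last-place votes: P 87, R 20, Q 35.
R is ranked last by the fewest voters, so R wins.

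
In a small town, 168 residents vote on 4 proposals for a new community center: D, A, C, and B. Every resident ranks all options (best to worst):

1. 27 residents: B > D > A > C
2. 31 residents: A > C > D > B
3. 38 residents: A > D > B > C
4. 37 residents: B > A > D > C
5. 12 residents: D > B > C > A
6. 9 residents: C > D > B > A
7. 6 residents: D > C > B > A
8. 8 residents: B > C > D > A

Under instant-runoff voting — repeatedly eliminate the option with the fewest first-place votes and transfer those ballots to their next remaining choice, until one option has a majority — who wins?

Round 1: D 18, A 69, C 9, B 72. Eliminate C.
Round 2: D 27, A 69, B 72. Eliminate D.
Round 3: A 69, B 99. B has a majority.

B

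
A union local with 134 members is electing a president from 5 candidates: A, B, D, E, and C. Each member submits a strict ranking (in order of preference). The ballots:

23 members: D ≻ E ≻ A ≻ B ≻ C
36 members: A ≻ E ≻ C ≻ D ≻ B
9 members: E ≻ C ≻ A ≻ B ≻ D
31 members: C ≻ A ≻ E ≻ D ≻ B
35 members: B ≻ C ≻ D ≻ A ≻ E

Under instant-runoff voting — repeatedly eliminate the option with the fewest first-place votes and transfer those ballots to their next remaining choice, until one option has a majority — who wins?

C

Round 1: A 36, B 35, D 23, E 9, C 31. Eliminate E.
Round 2: A 36, B 35, D 23, C 40. Eliminate D.
Round 3: A 59, B 35, C 40. Eliminate B.
Round 4: A 59, C 75. C has a majority.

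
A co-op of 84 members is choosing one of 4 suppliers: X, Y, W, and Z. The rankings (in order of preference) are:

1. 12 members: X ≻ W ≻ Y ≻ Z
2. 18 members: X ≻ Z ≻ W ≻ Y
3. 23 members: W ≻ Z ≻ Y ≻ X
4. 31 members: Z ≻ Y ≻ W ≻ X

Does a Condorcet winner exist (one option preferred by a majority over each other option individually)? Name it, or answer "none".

Z

Z vs X: 54–30 for Z.
Z vs Y: 72–12 for Z.
Z vs W: 49–35 for Z.
Z beats every other option head-to-head.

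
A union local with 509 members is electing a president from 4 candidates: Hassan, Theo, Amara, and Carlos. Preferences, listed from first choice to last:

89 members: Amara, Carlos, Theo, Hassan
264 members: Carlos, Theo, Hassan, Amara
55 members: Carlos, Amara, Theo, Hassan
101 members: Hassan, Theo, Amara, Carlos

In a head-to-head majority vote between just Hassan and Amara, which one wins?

Hassan

Voters preferring Hassan to Amara: 365; preferring Amara to Hassan: 144.
Hassan wins the head-to-head.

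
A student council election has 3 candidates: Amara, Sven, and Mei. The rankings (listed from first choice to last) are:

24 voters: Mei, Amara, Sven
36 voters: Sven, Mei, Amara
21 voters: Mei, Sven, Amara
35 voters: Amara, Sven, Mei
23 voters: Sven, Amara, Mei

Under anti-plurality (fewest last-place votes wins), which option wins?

Last-place votes: Amara 57, Sven 24, Mei 58.
Sven is ranked last by the fewest voters, so Sven wins.

Sven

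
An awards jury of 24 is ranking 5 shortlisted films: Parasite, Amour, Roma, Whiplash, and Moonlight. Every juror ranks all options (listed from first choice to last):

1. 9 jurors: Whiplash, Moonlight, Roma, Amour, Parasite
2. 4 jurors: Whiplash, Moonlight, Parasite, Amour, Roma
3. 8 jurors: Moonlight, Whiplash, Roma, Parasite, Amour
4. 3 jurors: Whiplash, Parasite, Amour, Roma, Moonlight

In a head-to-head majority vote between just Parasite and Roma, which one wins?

Roma

Voters preferring Parasite to Roma: 7; preferring Roma to Parasite: 17.
Roma wins the head-to-head.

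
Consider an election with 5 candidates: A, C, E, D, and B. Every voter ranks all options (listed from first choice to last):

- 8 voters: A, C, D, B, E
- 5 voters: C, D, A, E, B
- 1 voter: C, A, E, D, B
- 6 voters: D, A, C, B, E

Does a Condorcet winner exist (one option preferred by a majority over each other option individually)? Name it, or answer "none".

none

Checking pairwise contests:
D beats A 11–9.
A beats C 14–6.
A beats E 20–0.
C beats D 14–6.
A beats B 20–0.
Every option loses at least one head-to-head, so there is no Condorcet winner.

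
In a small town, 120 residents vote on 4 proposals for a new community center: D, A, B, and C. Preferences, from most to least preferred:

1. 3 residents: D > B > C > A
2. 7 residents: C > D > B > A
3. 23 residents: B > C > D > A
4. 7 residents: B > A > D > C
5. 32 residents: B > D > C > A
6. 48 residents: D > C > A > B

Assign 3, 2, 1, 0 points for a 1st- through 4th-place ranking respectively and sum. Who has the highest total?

D: 3·3 + 7·2 + 23·1 + 7·1 + 32·2 + 48·3 = 261
A: 3·0 + 7·0 + 23·0 + 7·2 + 32·0 + 48·1 = 62
B: 3·2 + 7·1 + 23·3 + 7·3 + 32·3 + 48·0 = 199
C: 3·1 + 7·3 + 23·2 + 7·0 + 32·1 + 48·2 = 198
D has the highest Borda score (261).

D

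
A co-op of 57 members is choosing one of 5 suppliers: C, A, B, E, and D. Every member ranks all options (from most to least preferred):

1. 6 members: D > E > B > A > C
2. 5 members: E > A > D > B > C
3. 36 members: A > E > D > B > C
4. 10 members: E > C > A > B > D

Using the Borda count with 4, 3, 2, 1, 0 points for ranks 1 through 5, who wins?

E

C: 6·0 + 5·0 + 36·0 + 10·3 = 30
A: 6·1 + 5·3 + 36·4 + 10·2 = 185
B: 6·2 + 5·1 + 36·1 + 10·1 = 63
E: 6·3 + 5·4 + 36·3 + 10·4 = 186
D: 6·4 + 5·2 + 36·2 + 10·0 = 106
E has the highest Borda score (186).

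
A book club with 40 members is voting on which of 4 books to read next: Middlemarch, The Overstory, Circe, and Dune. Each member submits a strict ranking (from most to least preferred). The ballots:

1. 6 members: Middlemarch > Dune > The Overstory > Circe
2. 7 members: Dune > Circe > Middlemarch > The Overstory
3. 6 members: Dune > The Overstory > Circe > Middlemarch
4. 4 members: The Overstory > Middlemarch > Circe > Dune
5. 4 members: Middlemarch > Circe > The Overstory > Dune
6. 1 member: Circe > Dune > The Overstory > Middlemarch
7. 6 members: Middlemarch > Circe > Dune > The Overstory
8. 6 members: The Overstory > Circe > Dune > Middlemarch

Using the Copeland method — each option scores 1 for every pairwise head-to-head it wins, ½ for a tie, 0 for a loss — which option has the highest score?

Middlemarch: beats The Overstory; ties Circe and Dune → score 2.
The Overstory: beats Circe; loses to Middlemarch and Dune → score 1.
Circe: beats Dune; ties Middlemarch; loses to The Overstory → score 1.5.
Dune: beats The Overstory; ties Middlemarch; loses to Circe → score 1.5.
Middlemarch has the best pairwise record.

Middlemarch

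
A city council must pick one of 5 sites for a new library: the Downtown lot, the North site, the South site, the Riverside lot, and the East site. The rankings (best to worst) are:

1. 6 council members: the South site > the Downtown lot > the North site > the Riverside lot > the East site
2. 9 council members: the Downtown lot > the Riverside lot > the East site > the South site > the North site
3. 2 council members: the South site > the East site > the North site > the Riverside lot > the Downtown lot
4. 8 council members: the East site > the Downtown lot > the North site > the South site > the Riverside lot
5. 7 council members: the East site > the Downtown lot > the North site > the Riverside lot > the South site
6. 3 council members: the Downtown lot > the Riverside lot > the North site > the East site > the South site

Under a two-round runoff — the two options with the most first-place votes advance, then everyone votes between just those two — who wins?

the Downtown lot

Round 1 first-place votes: the Downtown lot 12, the North site 0, the South site 8, the Riverside lot 0, the East site 15.
the East site and the Downtown lot advance.
Runoff: the East site is preferred to the Downtown lot by 17 voters; the Downtown lot by 18.
the Downtown lot wins the runoff.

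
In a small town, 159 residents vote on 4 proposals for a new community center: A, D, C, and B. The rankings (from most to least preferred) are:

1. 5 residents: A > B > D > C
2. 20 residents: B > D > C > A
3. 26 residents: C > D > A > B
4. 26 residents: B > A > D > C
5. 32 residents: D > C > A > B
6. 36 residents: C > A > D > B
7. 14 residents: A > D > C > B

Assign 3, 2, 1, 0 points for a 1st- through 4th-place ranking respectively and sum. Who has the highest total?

C

A: 5·3 + 20·0 + 26·1 + 26·2 + 32·1 + 36·2 + 14·3 = 239
D: 5·1 + 20·2 + 26·2 + 26·1 + 32·3 + 36·1 + 14·2 = 283
C: 5·0 + 20·1 + 26·3 + 26·0 + 32·2 + 36·3 + 14·1 = 284
B: 5·2 + 20·3 + 26·0 + 26·3 + 32·0 + 36·0 + 14·0 = 148
C has the highest Borda score (284).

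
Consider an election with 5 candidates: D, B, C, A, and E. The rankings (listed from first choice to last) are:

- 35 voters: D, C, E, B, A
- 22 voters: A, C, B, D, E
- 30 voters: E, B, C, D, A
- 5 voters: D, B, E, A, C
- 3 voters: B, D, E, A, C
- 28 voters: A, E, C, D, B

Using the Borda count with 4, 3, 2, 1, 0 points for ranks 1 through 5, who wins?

D: 35·4 + 22·1 + 30·1 + 5·4 + 3·3 + 28·1 = 249
B: 35·1 + 22·2 + 30·3 + 5·3 + 3·4 + 28·0 = 196
C: 35·3 + 22·3 + 30·2 + 5·0 + 3·0 + 28·2 = 287
A: 35·0 + 22·4 + 30·0 + 5·1 + 3·1 + 28·4 = 208
E: 35·2 + 22·0 + 30·4 + 5·2 + 3·2 + 28·3 = 290
E has the highest Borda score (290).

E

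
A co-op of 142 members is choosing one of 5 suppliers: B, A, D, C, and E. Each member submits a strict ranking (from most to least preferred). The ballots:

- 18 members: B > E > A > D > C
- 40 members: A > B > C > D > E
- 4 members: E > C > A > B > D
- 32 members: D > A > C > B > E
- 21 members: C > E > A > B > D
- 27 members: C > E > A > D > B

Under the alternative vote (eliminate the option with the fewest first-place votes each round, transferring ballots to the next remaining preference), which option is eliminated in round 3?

Round 1: B 18, A 40, D 32, C 48, E 4. Eliminate E.
Round 2: B 18, A 40, D 32, C 52. Eliminate B.
Round 3: A 58, D 32, C 52. Eliminate D.

D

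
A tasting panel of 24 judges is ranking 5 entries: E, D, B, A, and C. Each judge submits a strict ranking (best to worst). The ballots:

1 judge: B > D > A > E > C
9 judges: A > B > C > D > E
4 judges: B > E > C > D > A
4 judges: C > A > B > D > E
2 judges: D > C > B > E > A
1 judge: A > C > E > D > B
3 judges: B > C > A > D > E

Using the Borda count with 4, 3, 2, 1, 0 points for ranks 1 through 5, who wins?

B

E: 1·1 + 9·0 + 4·3 + 4·0 + 2·1 + 1·2 + 3·0 = 17
D: 1·3 + 9·1 + 4·1 + 4·1 + 2·4 + 1·1 + 3·1 = 32
B: 1·4 + 9·3 + 4·4 + 4·2 + 2·2 + 1·0 + 3·4 = 71
A: 1·2 + 9·4 + 4·0 + 4·3 + 2·0 + 1·4 + 3·2 = 60
C: 1·0 + 9·2 + 4·2 + 4·4 + 2·3 + 1·3 + 3·3 = 60
B has the highest Borda score (71).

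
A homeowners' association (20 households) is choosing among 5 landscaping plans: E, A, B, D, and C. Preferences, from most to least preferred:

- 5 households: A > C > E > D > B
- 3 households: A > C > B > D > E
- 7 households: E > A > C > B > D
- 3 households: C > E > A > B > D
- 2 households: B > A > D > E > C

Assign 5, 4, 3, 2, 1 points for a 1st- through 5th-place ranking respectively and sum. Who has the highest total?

A

E: 5·3 + 3·1 + 7·5 + 3·4 + 2·2 = 69
A: 5·5 + 3·5 + 7·4 + 3·3 + 2·4 = 85
B: 5·1 + 3·3 + 7·2 + 3·2 + 2·5 = 44
D: 5·2 + 3·2 + 7·1 + 3·1 + 2·3 = 32
C: 5·4 + 3·4 + 7·3 + 3·5 + 2·1 = 70
A has the highest Borda score (85).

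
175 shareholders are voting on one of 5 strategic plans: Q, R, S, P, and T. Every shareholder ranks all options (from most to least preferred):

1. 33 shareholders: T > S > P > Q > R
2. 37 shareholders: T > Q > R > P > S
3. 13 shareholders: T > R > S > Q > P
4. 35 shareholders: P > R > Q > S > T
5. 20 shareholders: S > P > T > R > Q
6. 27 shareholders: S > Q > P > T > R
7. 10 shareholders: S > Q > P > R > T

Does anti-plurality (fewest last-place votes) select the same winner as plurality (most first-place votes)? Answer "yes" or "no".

no

Anti-plurality — last-place votes: Q 20, R 60, S 37, P 13, T 45. Winner: P.
Plurality — first-place votes: Q 0, R 0, S 57, P 35, T 83. Winner: T.
The two methods disagree.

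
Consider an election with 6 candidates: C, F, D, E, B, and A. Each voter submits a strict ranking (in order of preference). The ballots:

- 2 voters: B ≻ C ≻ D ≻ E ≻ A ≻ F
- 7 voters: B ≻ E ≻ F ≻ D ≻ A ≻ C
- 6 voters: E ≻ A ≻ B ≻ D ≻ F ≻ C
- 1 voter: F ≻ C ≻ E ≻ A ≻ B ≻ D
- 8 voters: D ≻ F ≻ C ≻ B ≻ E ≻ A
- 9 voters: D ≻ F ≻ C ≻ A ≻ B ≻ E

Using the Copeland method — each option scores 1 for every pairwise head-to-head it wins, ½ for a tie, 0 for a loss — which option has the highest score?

C: beats E, B, and A; loses to F and D → score 3.
F: beats C, E, B, and A; loses to D → score 4.
D: beats C, F, E, B, and A → score 5.
E: beats A; loses to C, F, D, and B → score 1.
B: beats E and A; loses to C, F, and D → score 2.
A: loses to C, F, D, E, and B → score 0.
D has the best pairwise record.

D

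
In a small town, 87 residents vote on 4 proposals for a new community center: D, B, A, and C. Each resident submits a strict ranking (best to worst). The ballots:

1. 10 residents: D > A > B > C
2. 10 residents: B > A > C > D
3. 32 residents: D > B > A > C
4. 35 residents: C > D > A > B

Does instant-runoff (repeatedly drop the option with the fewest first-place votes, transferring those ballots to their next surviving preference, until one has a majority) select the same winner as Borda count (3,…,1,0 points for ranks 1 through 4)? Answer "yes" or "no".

no

Instant-runoff — R1 D 42, B 10, A 0, C 35 (A out); R2 D 42, B 10, C 35 (B out); R3 D 42, C 45 (C winner). Winner: C.
Borda — scores: D 196, B 104, A 107, C 115. Winner: D.
The two methods disagree.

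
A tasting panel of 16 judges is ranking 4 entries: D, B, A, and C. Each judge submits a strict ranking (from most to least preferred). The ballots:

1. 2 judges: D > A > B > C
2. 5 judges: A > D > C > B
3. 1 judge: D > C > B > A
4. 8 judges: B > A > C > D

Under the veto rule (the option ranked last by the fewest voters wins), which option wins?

Last-place votes: D 8, B 5, A 1, C 2.
A is ranked last by the fewest voters, so A wins.

A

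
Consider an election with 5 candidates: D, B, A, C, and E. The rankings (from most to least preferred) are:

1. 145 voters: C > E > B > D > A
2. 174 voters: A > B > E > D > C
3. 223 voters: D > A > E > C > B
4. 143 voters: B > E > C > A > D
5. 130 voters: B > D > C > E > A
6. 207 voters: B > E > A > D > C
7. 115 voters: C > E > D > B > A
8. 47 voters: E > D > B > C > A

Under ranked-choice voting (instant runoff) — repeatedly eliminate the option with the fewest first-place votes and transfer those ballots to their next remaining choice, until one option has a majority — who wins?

B

Round 1: D 223, B 480, A 174, C 260, E 47. Eliminate E.
Round 2: D 270, B 480, A 174, C 260. Eliminate A.
Round 3: D 270, B 654, C 260. B has a majority.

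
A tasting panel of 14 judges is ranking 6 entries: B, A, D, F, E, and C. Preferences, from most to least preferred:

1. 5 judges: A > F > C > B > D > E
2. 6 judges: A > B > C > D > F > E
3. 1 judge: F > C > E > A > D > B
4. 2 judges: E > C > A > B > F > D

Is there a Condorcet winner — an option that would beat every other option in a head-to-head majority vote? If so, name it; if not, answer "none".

A

A vs B: 14–0 for A.
A vs D: 14–0 for A.
A vs F: 13–1 for A.
A vs E: 11–3 for A.
A vs C: 11–3 for A.
A beats every other option head-to-head.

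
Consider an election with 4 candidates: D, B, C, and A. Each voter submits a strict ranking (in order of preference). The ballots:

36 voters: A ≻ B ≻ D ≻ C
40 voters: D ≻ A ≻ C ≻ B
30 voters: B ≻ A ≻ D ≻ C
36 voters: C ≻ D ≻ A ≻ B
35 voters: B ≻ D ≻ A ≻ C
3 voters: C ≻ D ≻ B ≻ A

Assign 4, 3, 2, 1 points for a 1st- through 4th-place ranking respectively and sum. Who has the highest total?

D

D: 36·2 + 40·4 + 30·2 + 36·3 + 35·3 + 3·3 = 514
B: 36·3 + 40·1 + 30·4 + 36·1 + 35·4 + 3·2 = 450
C: 36·1 + 40·2 + 30·1 + 36·4 + 35·1 + 3·4 = 337
A: 36·4 + 40·3 + 30·3 + 36·2 + 35·2 + 3·1 = 499
D has the highest Borda score (514).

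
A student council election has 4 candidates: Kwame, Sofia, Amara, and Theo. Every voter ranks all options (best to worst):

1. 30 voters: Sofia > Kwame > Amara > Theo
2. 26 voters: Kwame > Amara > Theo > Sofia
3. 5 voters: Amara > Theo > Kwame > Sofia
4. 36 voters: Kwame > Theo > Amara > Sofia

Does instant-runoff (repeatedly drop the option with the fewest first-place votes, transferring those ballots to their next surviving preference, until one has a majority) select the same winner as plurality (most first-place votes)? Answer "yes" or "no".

Instant-runoff — R1 Kwame 62, Sofia 30, Amara 5, Theo 0 (Kwame winner). Winner: Kwame.
Plurality — first-place votes: Kwame 62, Sofia 30, Amara 5, Theo 0. Winner: Kwame.
The two methods agree.

yes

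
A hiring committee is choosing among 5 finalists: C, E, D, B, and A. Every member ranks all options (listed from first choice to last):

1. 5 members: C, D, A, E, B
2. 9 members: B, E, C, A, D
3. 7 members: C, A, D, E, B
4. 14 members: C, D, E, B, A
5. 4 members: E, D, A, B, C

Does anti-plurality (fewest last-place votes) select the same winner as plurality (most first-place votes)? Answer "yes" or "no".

Anti-plurality — last-place votes: C 4, E 0, D 9, B 12, A 14. Winner: E.
Plurality — first-place votes: C 26, E 4, D 0, B 9, A 0. Winner: C.
The two methods disagree.

no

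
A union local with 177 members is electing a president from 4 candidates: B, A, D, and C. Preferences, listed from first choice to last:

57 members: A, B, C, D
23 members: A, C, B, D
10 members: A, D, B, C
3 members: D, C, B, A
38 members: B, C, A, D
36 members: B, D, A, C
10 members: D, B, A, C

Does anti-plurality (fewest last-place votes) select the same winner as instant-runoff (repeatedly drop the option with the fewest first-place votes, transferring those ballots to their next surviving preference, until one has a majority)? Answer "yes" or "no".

no

Anti-plurality — last-place votes: B 0, A 3, D 118, C 56. Winner: B.
Instant-runoff — R1 B 74, A 90, D 13, C 0 (A winner). Winner: A.
The two methods disagree.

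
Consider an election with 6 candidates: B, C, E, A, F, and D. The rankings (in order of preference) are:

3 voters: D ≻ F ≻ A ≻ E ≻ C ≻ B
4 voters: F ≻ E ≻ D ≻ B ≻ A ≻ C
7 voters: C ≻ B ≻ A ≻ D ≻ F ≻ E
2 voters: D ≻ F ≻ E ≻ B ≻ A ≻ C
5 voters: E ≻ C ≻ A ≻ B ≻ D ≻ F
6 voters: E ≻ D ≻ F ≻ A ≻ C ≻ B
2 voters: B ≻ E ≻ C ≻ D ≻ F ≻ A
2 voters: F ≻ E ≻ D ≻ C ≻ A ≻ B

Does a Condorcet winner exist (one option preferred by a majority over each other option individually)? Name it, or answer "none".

Checking pairwise contests:
C beats B 23–8.
E beats C 24–7.
F beats E 18–13.
C beats A 16–15.
D beats F 25–6.
E beats D 19–12.
Every option loses at least one head-to-head, so there is no Condorcet winner.

none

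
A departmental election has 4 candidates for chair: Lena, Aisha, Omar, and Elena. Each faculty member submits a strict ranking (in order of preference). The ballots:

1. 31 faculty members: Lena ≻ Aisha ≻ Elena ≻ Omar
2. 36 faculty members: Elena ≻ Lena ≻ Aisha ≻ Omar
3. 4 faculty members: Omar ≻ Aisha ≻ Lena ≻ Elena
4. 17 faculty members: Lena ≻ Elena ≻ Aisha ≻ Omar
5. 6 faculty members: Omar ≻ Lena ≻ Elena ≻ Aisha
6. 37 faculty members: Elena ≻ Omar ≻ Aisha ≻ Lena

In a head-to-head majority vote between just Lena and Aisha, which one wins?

Voters preferring Lena to Aisha: 90; preferring Aisha to Lena: 41.
Lena wins the head-to-head.

Lena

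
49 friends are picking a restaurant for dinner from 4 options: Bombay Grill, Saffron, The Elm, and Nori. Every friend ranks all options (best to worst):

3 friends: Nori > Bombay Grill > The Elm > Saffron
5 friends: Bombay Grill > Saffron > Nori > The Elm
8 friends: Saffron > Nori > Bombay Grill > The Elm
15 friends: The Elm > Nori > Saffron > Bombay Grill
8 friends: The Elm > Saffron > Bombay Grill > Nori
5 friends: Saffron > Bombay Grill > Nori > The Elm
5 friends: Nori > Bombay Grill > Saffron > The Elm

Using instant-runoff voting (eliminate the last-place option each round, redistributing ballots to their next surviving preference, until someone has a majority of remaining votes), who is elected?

Round 1: Bombay Grill 5, Saffron 13, The Elm 23, Nori 8. Eliminate Bombay Grill.
Round 2: Saffron 18, The Elm 23, Nori 8. Eliminate Nori.
Round 3: Saffron 23, The Elm 26. The Elm has a majority.

The Elm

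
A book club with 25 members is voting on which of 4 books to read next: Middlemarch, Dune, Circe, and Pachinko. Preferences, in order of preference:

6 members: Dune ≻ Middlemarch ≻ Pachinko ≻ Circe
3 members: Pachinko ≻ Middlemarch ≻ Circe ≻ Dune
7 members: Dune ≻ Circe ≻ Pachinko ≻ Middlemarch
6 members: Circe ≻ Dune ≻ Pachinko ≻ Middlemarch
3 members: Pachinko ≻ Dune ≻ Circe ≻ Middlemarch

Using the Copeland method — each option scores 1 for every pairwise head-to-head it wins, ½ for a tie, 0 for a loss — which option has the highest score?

Middlemarch: loses to Dune, Circe, and Pachinko → score 0.
Dune: beats Middlemarch, Circe, and Pachinko → score 3.
Circe: beats Middlemarch and Pachinko; loses to Dune → score 2.
Pachinko: beats Middlemarch; loses to Dune and Circe → score 1.
Dune has the best pairwise record.

Dune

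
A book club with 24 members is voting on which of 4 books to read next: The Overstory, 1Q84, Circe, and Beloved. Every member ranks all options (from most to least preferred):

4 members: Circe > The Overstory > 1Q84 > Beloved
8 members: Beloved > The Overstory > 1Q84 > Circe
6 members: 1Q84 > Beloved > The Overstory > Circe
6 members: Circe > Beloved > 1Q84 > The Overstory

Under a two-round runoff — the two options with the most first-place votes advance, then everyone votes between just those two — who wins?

Round 1 first-place votes: The Overstory 0, 1Q84 6, Circe 10, Beloved 8.
Circe and Beloved advance.
Runoff: Circe is preferred to Beloved by 10 voters; Beloved by 14.
Beloved wins the runoff.

Beloved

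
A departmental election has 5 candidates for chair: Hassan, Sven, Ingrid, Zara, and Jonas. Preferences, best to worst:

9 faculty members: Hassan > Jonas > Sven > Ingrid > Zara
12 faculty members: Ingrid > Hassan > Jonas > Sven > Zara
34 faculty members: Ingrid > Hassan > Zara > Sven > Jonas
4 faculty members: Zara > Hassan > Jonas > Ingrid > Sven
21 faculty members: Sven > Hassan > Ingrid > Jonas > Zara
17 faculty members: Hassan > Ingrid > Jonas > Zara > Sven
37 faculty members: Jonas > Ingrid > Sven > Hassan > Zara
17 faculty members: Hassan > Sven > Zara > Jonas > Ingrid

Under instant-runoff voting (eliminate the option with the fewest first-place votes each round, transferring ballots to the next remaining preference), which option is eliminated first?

Zara

Round 1: Hassan 43, Sven 21, Ingrid 46, Zara 4, Jonas 37. Eliminate Zara.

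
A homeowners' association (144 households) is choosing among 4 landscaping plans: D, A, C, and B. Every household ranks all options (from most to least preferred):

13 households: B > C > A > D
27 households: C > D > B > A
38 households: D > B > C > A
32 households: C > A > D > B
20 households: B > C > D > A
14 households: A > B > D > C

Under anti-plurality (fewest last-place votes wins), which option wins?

Last-place votes: D 13, A 85, C 14, B 32.
D is ranked last by the fewest voters, so D wins.

D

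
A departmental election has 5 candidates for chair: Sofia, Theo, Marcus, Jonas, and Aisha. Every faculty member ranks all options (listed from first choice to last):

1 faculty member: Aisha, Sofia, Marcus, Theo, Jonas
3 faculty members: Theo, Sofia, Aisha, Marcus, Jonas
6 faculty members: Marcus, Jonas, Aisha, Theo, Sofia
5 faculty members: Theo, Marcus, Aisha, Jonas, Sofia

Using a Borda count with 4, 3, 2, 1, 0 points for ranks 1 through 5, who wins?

Sofia: 1·3 + 3·3 + 6·0 + 5·0 = 12
Theo: 1·1 + 3·4 + 6·1 + 5·4 = 39
Marcus: 1·2 + 3·1 + 6·4 + 5·3 = 44
Jonas: 1·0 + 3·0 + 6·3 + 5·1 = 23
Aisha: 1·4 + 3·2 + 6·2 + 5·2 = 32
Marcus has the highest Borda score (44).

Marcus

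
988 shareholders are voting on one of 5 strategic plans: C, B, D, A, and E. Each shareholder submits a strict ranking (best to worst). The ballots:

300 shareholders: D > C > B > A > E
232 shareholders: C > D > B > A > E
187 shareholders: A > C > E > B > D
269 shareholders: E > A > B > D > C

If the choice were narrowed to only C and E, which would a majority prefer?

Voters preferring C to E: 719; preferring E to C: 269.
C wins the head-to-head.

C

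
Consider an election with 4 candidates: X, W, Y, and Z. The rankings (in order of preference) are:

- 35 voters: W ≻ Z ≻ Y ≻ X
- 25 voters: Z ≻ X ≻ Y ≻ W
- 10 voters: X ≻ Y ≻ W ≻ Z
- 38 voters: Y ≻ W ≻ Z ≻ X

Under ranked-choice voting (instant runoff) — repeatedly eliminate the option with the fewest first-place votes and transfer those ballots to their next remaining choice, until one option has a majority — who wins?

Y

Round 1: X 10, W 35, Y 38, Z 25. Eliminate X.
Round 2: W 35, Y 48, Z 25. Eliminate Z.
Round 3: W 35, Y 73. Y has a majority.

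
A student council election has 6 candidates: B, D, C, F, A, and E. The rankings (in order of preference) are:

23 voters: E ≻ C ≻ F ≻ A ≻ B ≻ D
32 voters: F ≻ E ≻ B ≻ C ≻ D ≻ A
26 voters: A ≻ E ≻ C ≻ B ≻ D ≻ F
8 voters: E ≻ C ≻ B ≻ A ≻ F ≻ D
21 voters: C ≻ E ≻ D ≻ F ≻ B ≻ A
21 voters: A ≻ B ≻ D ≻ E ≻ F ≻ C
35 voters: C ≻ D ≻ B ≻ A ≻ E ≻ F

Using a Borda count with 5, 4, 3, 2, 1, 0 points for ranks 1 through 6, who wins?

B: 23·1 + 32·3 + 26·2 + 8·3 + 21·1 + 21·4 + 35·3 = 405
D: 23·0 + 32·1 + 26·1 + 8·0 + 21·3 + 21·3 + 35·4 = 324
C: 23·4 + 32·2 + 26·3 + 8·4 + 21·5 + 21·0 + 35·5 = 546
F: 23·3 + 32·5 + 26·0 + 8·1 + 21·2 + 21·1 + 35·0 = 300
A: 23·2 + 32·0 + 26·5 + 8·2 + 21·0 + 21·5 + 35·2 = 367
E: 23·5 + 32·4 + 26·4 + 8·5 + 21·4 + 21·2 + 35·1 = 548
E has the highest Borda score (548).

E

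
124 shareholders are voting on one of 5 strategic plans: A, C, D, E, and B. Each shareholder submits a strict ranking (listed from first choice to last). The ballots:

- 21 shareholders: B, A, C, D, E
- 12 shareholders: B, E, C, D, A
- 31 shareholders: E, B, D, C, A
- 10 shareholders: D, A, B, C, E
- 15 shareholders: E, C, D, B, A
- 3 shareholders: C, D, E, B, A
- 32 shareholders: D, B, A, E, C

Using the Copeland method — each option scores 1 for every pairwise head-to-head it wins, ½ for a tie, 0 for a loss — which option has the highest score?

B

A: beats C and E; loses to D and B → score 2.
C: loses to A, D, E, and B → score 0.
D: beats A, C, and E; loses to B → score 3.
E: beats C; loses to A, D, and B → score 1.
B: beats A, C, D, and E → score 4.
B has the best pairwise record.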